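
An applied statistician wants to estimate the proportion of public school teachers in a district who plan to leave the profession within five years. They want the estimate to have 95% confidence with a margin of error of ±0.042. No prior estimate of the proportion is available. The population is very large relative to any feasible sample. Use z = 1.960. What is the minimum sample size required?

With no prior estimate, use p = 0.5, giving p(1−p) = 0.25.
n = z²·p(1−p)/E² = 1.960² × 0.2500 / 0.042² = 3.8416 × 0.2500 / 0.001764 ≈ 544.44.
Rounding up gives n = 545.

545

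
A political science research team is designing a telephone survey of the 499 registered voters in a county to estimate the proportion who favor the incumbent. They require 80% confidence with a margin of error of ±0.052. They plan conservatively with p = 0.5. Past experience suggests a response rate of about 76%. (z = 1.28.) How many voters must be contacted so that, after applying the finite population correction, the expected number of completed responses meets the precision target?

154

Completed interviews needed (unadjusted): n₀ = 1.28² × 0.2500 / 0.052² ≈ 151.48 → 152.
FPC for N = 499: n = 152 / (1 + 151/499) = 152 / 1.3026 ≈ 116.69 → 117.
At a 76% response rate, contacts needed = 117 / 0.76 ≈ 153.95 → 154.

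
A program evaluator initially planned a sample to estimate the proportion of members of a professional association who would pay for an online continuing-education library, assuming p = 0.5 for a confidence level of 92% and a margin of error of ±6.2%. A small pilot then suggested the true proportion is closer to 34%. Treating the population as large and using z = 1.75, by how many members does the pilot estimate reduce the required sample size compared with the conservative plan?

Conservative (p = 0.5): n = 1.75² × 0.25 / 0.062² ≈ 199.17 → 200.
Using p = 0.34: p(1−p) = 0.2244, so n = 1.75² × 0.2244 / 0.062² ≈ 178.78 → 179.
Reduction: 200 − 179 = 21.

21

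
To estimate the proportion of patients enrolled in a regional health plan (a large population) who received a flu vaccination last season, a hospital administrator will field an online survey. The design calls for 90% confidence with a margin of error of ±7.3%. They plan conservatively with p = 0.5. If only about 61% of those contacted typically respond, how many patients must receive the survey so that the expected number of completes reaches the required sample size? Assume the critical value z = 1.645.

209

Completed interviews needed: n₀ = 1.645² × 0.2500 / 0.073² ≈ 126.95 → 127.
At a 61% response rate, contacts needed = 127 / 0.61 ≈ 208.20 → 209.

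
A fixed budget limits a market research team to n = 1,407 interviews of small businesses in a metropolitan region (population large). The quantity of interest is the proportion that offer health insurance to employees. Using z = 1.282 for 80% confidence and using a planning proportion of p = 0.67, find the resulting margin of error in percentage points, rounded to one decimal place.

1.6

SE(p̂) = √[p(1−p)/n] = √[0.2211/1407] = 0.01254.
E = z × SE = 1.282 × 0.01254 = 0.01607, or 1.6 percentage points.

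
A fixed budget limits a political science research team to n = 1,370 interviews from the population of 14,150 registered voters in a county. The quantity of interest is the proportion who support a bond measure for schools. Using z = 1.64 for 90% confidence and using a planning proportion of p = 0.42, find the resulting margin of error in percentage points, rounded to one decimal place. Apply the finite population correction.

2.1

Finite-population factor: (N−n)/(N−1) = (14150−1370)/(14150−1) = 0.9032.
SE(p̂) = √[p(1−p)/n · (N−n)/(N−1)] = √[0.2436/1370 × 0.9032] = 0.01267.
E = z × SE = 1.64 × 0.01267 = 0.02078 ≈ 2.1 percentage points.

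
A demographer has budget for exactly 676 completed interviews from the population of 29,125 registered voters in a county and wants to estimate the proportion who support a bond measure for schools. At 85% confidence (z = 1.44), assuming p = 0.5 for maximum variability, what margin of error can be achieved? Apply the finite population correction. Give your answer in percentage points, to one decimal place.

2.7

Finite-population factor: (N−n)/(N−1) = (29125−676)/(29125−1) = 0.9768.
SE(p̂) = √[p(1−p)/n · (N−n)/(N−1)] = √[0.2500/676 × 0.9768] = 0.01901.
E = z × SE = 1.44 × 0.01901 = 0.02737 ≈ 2.7 percentage points.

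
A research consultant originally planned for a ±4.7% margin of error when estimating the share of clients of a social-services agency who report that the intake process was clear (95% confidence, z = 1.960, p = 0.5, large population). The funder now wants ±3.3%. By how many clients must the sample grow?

447

At ±4.7%: n = 1.960² × 0.2500 / 0.047² ≈ 434.77 → 435.
At ±3.3%: n = 1.960² × 0.2500 / 0.033² ≈ 881.91 → 882.
Additional respondents: 882 − 435 = 447.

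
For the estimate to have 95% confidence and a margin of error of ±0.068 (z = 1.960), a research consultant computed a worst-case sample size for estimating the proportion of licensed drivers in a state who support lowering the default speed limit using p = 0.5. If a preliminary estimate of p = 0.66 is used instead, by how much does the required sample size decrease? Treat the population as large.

21

Conservative (p = 0.5): n = 1.960² × 0.25 / 0.068² ≈ 207.70 → 208.
Using p = 0.66: p(1−p) = 0.2244, so n = 1.960² × 0.2244 / 0.068² ≈ 186.43 → 187.
Reduction: 208 − 187 = 21.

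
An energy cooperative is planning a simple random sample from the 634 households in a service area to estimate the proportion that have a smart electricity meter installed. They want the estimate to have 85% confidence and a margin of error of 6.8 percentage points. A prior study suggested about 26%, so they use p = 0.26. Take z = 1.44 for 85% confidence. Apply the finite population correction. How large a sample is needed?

Unadjusted: n₀ = 1.44² × 0.26 × 0.74 / 0.068² ≈ 86.28, so n₀ = 87.
Finite population correction with N = 634: n = n₀ / (1 + (n₀−1)/N) = 87 / (1 + 86/634) = 87 / 1.1356 ≈ 76.61.
Rounding up, n = 77.

77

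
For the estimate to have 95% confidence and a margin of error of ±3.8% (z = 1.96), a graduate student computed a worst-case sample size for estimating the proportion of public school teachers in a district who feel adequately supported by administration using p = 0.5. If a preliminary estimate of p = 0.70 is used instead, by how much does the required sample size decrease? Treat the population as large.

Conservative (p = 0.5): n = 1.96² × 0.25 / 0.038² ≈ 665.10 → 666.
Using p = 0.70: p(1−p) = 0.2100, so n = 1.96² × 0.2100 / 0.038² ≈ 558.68 → 559.
Reduction: 666 − 559 = 107.

107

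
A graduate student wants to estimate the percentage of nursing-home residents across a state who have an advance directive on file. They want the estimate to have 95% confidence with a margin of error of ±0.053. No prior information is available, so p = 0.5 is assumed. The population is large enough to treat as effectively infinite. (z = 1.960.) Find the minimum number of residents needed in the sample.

With p = 0.5, p(1−p) = 0.25.
n = z²·p(1−p)/E² = 1.960² × 0.2500 / 0.053² = 3.8416 × 0.2500 / 0.002809 ≈ 341.90.
Rounding up gives n = 342.

342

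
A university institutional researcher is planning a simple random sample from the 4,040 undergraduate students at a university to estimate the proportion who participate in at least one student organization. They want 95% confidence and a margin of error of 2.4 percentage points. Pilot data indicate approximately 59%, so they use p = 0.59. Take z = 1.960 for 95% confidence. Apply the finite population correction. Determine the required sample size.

Unadjusted: n₀ = 1.960² × 0.59 × 0.41 / 0.024² ≈ 1613.34, so n₀ = 1614.
Finite population correction with N = 4,040: n = n₀ / (1 + (n₀−1)/N) = 1614 / (1 + 1613/4040) = 1614 / 1.3993 ≈ 1153.47.
Rounding up, n = 1154.

1154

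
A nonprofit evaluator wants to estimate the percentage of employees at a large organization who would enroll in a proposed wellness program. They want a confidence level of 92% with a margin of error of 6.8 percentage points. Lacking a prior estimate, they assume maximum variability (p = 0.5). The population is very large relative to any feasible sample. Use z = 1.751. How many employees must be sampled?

With p = 0.5, p(1−p) = 0.25.
n = z²·p(1−p)/E² = 1.751² × 0.2500 / 0.068² = 3.0660 × 0.2500 / 0.004624 ≈ 165.77.
Rounding up gives n = 166.

166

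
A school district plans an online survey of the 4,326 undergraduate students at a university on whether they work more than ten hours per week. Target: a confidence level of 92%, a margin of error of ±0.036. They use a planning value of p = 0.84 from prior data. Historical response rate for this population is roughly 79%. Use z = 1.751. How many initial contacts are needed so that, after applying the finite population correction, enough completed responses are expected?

376

Completed interviews needed (unadjusted): n₀ = 1.751² × 0.1344 / 0.036² ≈ 317.96 → 318.
FPC for N = 4,326: n = 318 / (1 + 317/4326) = 318 / 1.0733 ≈ 296.29 → 297.
At a 79% response rate, contacts needed = 297 / 0.79 ≈ 375.95 → 376.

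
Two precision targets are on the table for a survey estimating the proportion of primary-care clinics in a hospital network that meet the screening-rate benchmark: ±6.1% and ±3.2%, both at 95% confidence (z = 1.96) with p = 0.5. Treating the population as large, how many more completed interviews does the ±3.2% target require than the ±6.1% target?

At ±6.1%: n = 1.96² × 0.2500 / 0.061² ≈ 258.10 → 259.
At ±3.2%: n = 1.96² × 0.2500 / 0.032² ≈ 937.89 → 938.
Additional respondents: 938 − 259 = 679.

679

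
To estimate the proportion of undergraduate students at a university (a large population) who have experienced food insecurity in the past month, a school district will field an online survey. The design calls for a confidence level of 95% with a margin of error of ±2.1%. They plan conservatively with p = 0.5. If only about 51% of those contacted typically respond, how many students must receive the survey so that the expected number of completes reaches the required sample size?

4271

For 95% confidence, z = 1.960.
Completed interviews needed: n₀ = 1.960² × 0.2500 / 0.021² ≈ 2177.78 → 2178.
At a 51% response rate, contacts needed = 2178 / 0.51 ≈ 4270.59 → 4271.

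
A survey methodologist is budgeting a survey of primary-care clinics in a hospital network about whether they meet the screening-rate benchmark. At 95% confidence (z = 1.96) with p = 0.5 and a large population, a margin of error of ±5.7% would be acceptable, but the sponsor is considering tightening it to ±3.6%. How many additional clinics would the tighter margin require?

At ±5.7%: n = 1.96² × 0.2500 / 0.057² ≈ 295.60 → 296.
At ±3.6%: n = 1.96² × 0.2500 / 0.036² ≈ 741.05 → 742.
Additional respondents: 742 − 296 = 446.

446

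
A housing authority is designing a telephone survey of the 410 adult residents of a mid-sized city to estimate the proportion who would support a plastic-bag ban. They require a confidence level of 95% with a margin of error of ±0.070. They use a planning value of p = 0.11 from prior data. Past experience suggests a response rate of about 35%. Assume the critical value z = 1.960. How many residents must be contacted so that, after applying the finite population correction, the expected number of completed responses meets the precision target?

186

Completed interviews needed (unadjusted): n₀ = 1.960² × 0.0979 / 0.070² ≈ 76.75 → 77.
FPC for N = 410: n = 77 / (1 + 76/410) = 77 / 1.1854 ≈ 64.96 → 65.
At a 35% response rate, contacts needed = 65 / 0.35 ≈ 185.71 → 186.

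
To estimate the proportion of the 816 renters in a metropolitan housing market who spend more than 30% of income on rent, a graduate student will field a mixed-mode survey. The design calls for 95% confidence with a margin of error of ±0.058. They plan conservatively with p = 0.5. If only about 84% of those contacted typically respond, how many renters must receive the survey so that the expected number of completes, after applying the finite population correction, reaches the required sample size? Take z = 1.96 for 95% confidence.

Completed interviews needed (unadjusted): n₀ = 1.96² × 0.2500 / 0.058² ≈ 285.49 → 286.
FPC for N = 816: n = 286 / (1 + 285/816) = 286 / 1.3493 ≈ 211.97 → 212.
At an 84% response rate, contacts needed = 212 / 0.84 ≈ 252.38 → 253.

253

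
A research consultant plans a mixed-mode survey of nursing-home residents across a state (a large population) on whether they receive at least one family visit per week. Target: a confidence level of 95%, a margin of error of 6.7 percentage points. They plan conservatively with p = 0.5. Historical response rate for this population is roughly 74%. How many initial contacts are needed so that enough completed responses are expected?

290

For 95% confidence, z = 1.96.
Completed interviews needed: n₀ = 1.96² × 0.2500 / 0.067² ≈ 213.95 → 214.
At a 74% response rate, contacts needed = 214 / 0.74 ≈ 289.19 → 290.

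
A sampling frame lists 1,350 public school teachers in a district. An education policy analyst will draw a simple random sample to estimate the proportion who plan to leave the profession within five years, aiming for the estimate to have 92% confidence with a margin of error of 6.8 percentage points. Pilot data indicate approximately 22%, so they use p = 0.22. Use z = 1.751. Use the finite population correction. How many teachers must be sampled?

106

Unadjusted: n₀ = 1.751² × 0.22 × 0.78 / 0.068² ≈ 113.78, so n₀ = 114.
Finite population correction with N = 1,350: n = n₀ / (1 + (n₀−1)/N) = 114 / (1 + 113/1350) = 114 / 1.0837 ≈ 105.19.
Rounding up, n = 106.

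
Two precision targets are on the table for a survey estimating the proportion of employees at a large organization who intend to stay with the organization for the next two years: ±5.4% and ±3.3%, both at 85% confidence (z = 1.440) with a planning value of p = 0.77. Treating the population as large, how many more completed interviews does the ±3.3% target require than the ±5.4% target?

At ±5.4%: n = 1.440² × 0.1771 / 0.054² ≈ 125.94 → 126.
At ±3.3%: n = 1.440² × 0.1771 / 0.033² ≈ 337.22 → 338.
Additional respondents: 338 − 126 = 212.

212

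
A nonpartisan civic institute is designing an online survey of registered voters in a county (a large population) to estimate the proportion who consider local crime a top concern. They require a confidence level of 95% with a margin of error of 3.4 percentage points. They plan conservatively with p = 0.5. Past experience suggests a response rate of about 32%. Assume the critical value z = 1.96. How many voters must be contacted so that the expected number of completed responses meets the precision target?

2597

Completed interviews needed: n₀ = 1.96² × 0.2500 / 0.034² ≈ 830.80 → 831.
At a 32% response rate, contacts needed = 831 / 0.32 ≈ 2596.88 → 2597.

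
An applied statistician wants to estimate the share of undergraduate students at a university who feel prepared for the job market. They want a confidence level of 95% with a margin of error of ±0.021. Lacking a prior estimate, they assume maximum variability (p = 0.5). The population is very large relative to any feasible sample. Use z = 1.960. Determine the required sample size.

With p = 0.5, p(1−p) = 0.25.
n = z²·p(1−p)/E² = 1.960² × 0.2500 / 0.021² = 3.8416 × 0.2500 / 0.000441 ≈ 2177.78.
Rounding up gives n = 2178.

2178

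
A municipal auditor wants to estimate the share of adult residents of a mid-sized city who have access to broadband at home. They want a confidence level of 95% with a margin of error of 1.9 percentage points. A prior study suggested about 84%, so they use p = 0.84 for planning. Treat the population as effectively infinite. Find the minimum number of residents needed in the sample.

For 95% confidence, z = 1.960.
With p = 0.84, p(1−p) = 0.1344.
n = z²·p(1−p)/E² = 1.960² × 0.1344 / 0.019² = 3.8416 × 0.1344 / 0.000361 ≈ 1430.22.
Rounding up gives n = 1431.

1431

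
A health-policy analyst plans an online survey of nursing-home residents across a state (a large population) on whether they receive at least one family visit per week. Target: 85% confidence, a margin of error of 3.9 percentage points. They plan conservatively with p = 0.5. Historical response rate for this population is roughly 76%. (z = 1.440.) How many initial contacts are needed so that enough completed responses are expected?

Completed interviews needed: n₀ = 1.440² × 0.2500 / 0.039² ≈ 340.83 → 341.
At a 76% response rate, contacts needed = 341 / 0.76 ≈ 448.68 → 449.

449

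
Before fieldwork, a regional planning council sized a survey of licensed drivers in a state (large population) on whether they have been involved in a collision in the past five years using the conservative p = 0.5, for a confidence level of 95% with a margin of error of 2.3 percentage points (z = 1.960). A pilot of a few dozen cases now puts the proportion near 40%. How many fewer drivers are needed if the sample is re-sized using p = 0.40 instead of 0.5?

Conservative (p = 0.5): n = 1.960² × 0.25 / 0.023² ≈ 1815.50 → 1816.
Using p = 0.40: p(1−p) = 0.2400, so n = 1.960² × 0.2400 / 0.023² ≈ 1742.88 → 1743.
Reduction: 1816 − 1743 = 73.

73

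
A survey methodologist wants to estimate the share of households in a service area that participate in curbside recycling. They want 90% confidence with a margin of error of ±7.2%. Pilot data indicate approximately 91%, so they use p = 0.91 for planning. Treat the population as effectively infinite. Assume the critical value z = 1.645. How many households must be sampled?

With p = 0.91, p(1−p) = 0.0819.
n = z²·p(1−p)/E² = 1.645² × 0.0819 / 0.072² = 2.7060 × 0.0819 / 0.005184 ≈ 42.75.
Rounding up gives n = 43.

43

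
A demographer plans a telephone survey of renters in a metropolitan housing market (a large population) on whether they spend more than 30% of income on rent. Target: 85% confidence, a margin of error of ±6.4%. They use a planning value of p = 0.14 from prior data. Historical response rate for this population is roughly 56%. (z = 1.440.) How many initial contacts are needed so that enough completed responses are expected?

109

Completed interviews needed: n₀ = 1.440² × 0.1204 / 0.064² ≈ 60.95 → 61.
At a 56% response rate, contacts needed = 61 / 0.56 ≈ 108.93 → 109.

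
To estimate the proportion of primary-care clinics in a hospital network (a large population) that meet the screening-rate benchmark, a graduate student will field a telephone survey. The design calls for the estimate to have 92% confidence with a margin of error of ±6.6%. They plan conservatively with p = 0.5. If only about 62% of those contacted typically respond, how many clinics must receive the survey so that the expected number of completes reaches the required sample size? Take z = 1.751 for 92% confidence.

Completed interviews needed: n₀ = 1.751² × 0.2500 / 0.066² ≈ 175.96 → 176.
At a 62% response rate, contacts needed = 176 / 0.62 ≈ 283.87 → 284.

284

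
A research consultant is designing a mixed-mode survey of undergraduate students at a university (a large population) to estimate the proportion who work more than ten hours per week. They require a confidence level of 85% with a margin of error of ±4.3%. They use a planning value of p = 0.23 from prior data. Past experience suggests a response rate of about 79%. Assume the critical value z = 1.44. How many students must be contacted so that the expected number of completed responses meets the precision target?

252

Completed interviews needed: n₀ = 1.44² × 0.1771 / 0.043² ≈ 198.61 → 199.
At a 79% response rate, contacts needed = 199 / 0.79 ≈ 251.90 → 252.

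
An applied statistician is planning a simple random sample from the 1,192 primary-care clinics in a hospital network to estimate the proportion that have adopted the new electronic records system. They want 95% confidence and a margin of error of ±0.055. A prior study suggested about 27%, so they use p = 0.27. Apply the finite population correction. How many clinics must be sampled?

For 95% confidence, z = 1.96.
Unadjusted: n₀ = 1.96² × 0.27 × 0.73 / 0.055² ≈ 250.31, so n₀ = 251.
Finite population correction with N = 1,192: n = n₀ / (1 + (n₀−1)/N) = 251 / (1 + 250/1192) = 251 / 1.2097 ≈ 207.48.
Rounding up, n = 208.

208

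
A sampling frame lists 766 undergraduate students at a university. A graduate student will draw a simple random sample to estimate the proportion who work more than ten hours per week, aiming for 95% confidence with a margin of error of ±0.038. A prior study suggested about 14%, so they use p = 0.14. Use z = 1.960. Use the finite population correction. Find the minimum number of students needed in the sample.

227

Unadjusted: n₀ = 1.960² × 0.14 × 0.86 / 0.038² ≈ 320.31, so n₀ = 321.
Finite population correction with N = 766: n = n₀ / (1 + (n₀−1)/N) = 321 / (1 + 320/766) = 321 / 1.4178 ≈ 226.41.
Rounding up, n = 227.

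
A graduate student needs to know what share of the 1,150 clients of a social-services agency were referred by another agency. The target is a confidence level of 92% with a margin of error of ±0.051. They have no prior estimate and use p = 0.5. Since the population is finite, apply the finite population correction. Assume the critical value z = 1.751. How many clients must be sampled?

235

Unadjusted: n₀ = 1.751² × 0.50 × 0.50 / 0.051² ≈ 294.69, so n₀ = 295.
Finite population correction with N = 1,150: n = n₀ / (1 + (n₀−1)/N) = 295 / (1 + 294/1150) = 295 / 1.2557 ≈ 234.94.
Rounding up, n = 235.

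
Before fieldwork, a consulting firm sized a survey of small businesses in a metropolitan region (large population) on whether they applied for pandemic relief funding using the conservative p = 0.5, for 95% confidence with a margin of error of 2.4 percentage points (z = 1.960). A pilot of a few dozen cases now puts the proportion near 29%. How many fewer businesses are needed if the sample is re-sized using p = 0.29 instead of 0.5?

294

Conservative (p = 0.5): n = 1.960² × 0.25 / 0.024² ≈ 1667.36 → 1668.
Using p = 0.29: p(1−p) = 0.2059, so n = 1.960² × 0.2059 / 0.024² ≈ 1373.24 → 1374.
Reduction: 1668 − 1374 = 294.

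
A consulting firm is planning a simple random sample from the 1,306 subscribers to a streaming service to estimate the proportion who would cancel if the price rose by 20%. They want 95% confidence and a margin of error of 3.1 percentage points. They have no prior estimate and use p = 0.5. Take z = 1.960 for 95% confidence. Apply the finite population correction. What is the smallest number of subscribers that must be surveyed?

567

Unadjusted: n₀ = 1.960² × 0.50 × 0.50 / 0.031² ≈ 999.38, so n₀ = 1000.
Finite population correction with N = 1,306: n = n₀ / (1 + (n₀−1)/N) = 1000 / (1 + 999/1306) = 1000 / 1.7649 ≈ 566.59.
Rounding up, n = 567.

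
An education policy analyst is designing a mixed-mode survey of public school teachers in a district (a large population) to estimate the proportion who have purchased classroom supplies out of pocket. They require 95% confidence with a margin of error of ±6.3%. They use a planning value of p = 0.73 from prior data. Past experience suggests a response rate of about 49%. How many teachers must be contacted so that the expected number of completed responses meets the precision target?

390

For 95% confidence, z = 1.960.
Completed interviews needed: n₀ = 1.960² × 0.1971 / 0.063² ≈ 190.77 → 191.
At a 49% response rate, contacts needed = 191 / 0.49 ≈ 389.80 → 390.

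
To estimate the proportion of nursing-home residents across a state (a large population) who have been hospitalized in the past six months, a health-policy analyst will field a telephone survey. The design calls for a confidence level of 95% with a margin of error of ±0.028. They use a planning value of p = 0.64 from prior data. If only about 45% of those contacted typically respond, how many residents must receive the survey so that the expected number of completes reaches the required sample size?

2509

For 95% confidence, z = 1.960.
Completed interviews needed: n₀ = 1.960² × 0.2304 / 0.028² ≈ 1128.96 → 1129.
At a 45% response rate, contacts needed = 1129 / 0.45 ≈ 2508.89 → 2509.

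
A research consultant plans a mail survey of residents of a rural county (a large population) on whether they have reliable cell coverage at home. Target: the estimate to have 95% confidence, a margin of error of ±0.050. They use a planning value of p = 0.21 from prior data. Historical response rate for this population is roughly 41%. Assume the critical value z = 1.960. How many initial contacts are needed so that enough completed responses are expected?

622

Completed interviews needed: n₀ = 1.960² × 0.1659 / 0.050² ≈ 254.93 → 255.
At a 41% response rate, contacts needed = 255 / 0.41 ≈ 621.95 → 622.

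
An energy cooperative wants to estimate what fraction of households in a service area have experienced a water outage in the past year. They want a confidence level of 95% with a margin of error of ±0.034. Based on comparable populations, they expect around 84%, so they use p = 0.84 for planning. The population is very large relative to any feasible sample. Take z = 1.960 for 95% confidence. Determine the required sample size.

With p = 0.84, p(1−p) = 0.1344.
n = z²·p(1−p)/E² = 1.960² × 0.1344 / 0.034² = 3.8416 × 0.1344 / 0.001156 ≈ 446.64.
Rounding up gives n = 447.

447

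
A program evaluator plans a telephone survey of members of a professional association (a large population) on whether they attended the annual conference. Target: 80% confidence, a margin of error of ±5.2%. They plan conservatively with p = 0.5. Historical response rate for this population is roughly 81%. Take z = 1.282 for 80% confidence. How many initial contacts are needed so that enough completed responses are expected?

188

Completed interviews needed: n₀ = 1.282² × 0.2500 / 0.052² ≈ 151.95 → 152.
At an 81% response rate, contacts needed = 152 / 0.81 ≈ 187.65 → 188.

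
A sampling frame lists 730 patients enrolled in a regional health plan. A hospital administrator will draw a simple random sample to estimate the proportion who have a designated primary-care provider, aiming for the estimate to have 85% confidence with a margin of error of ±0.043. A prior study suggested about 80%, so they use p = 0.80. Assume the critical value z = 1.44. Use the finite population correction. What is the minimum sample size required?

145

Unadjusted: n₀ = 1.44² × 0.80 × 0.20 / 0.043² ≈ 179.44, so n₀ = 180.
Finite population correction with N = 730: n = n₀ / (1 + (n₀−1)/N) = 180 / (1 + 179/730) = 180 / 1.2452 ≈ 144.55.
Rounding up, n = 145.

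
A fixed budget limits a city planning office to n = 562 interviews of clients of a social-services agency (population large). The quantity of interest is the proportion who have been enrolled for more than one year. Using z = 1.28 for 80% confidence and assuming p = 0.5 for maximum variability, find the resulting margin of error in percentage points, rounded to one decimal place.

SE(p̂) = √[p(1−p)/n] = √[0.2500/562] = 0.02109.
E = z × SE = 1.28 × 0.02109 = 0.02700, or 2.7 percentage points.

2.7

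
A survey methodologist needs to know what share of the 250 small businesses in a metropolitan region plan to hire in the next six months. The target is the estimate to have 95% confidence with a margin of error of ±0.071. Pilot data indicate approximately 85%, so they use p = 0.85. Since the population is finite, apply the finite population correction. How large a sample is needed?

For 95% confidence, z = 1.960.
Unadjusted: n₀ = 1.960² × 0.85 × 0.15 / 0.071² ≈ 97.16, so n₀ = 98.
Finite population correction with N = 250: n = n₀ / (1 + (n₀−1)/N) = 98 / (1 + 97/250) = 98 / 1.3880 ≈ 70.61.
Rounding up, n = 71.

71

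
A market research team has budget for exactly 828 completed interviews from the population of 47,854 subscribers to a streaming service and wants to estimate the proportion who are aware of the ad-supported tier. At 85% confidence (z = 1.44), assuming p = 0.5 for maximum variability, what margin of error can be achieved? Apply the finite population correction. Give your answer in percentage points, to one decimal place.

2.5

Finite-population factor: (N−n)/(N−1) = (47854−828)/(47854−1) = 0.9827.
SE(p̂) = √[p(1−p)/n · (N−n)/(N−1)] = √[0.2500/828 × 0.9827] = 0.01723.
E = z × SE = 1.44 × 0.01723 = 0.02480 ≈ 2.5 percentage points.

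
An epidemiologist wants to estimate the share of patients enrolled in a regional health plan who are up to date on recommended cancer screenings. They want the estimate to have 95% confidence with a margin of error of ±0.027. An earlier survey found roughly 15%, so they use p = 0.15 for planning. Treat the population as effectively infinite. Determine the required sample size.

For 95% confidence, z = 1.960.
With p = 0.15, p(1−p) = 0.1275.
n = z²·p(1−p)/E² = 1.960² × 0.1275 / 0.027² = 3.8416 × 0.1275 / 0.000729 ≈ 671.88.
Rounding up gives n = 672.

672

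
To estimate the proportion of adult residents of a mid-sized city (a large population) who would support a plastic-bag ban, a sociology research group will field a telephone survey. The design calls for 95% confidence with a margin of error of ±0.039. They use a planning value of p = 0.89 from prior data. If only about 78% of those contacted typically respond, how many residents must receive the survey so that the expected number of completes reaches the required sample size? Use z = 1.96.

318

Completed interviews needed: n₀ = 1.96² × 0.0979 / 0.039² ≈ 247.27 → 248.
At a 78% response rate, contacts needed = 248 / 0.78 ≈ 317.95 → 318.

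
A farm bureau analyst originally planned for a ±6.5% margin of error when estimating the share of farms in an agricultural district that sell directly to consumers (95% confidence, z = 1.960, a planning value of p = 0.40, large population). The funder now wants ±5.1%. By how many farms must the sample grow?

At ±6.5%: n = 1.960² × 0.2400 / 0.065² ≈ 218.22 → 219.
At ±5.1%: n = 1.960² × 0.2400 / 0.051² ≈ 354.47 → 355.
Additional respondents: 355 − 219 = 136.

136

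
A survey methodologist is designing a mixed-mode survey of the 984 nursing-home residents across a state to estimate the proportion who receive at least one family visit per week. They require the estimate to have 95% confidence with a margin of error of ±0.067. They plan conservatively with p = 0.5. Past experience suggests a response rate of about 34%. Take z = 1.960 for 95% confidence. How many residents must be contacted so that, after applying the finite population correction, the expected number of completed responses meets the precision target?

518

Completed interviews needed (unadjusted): n₀ = 1.960² × 0.2500 / 0.067² ≈ 213.95 → 214.
FPC for N = 984: n = 214 / (1 + 213/984) = 214 / 1.2165 ≈ 175.92 → 176.
At a 34% response rate, contacts needed = 176 / 0.34 ≈ 517.65 → 518.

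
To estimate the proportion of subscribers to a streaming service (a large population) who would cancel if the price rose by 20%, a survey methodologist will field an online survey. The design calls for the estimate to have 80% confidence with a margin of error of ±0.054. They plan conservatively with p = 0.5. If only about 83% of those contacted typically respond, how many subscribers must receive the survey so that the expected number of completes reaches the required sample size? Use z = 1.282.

Completed interviews needed: n₀ = 1.282² × 0.2500 / 0.054² ≈ 140.91 → 141.
At an 83% response rate, contacts needed = 141 / 0.83 ≈ 169.88 → 170.

170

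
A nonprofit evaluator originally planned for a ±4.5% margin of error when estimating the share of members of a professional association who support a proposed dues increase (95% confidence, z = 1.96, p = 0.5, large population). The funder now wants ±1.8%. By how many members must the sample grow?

2490

At ±4.5%: n = 1.96² × 0.2500 / 0.045² ≈ 474.27 → 475.
At ±1.8%: n = 1.96² × 0.2500 / 0.018² ≈ 2964.20 → 2965.
Additional respondents: 2965 − 475 = 2490.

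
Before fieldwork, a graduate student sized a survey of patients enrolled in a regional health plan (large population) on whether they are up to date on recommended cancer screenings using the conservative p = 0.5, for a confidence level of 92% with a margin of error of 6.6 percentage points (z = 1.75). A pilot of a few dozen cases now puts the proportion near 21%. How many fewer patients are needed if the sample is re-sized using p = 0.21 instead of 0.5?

59

Conservative (p = 0.5): n = 1.75² × 0.25 / 0.066² ≈ 175.76 → 176.
Using p = 0.21: p(1−p) = 0.1659, so n = 1.75² × 0.1659 / 0.066² ≈ 116.64 → 117.
Reduction: 176 − 117 = 59.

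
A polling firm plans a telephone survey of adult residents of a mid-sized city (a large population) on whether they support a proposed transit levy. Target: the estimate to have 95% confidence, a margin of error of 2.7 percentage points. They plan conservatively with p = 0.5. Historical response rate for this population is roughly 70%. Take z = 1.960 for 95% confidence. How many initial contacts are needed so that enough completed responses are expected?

Completed interviews needed: n₀ = 1.960² × 0.2500 / 0.027² ≈ 1317.42 → 1318.
At a 70% response rate, contacts needed = 1318 / 0.70 ≈ 1882.86 → 1883.

1883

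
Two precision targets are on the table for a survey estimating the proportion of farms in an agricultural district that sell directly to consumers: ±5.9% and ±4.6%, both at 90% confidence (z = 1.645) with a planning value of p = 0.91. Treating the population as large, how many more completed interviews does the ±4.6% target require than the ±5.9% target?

At ±5.9%: n = 1.645² × 0.0819 / 0.059² ≈ 63.67 → 64.
At ±4.6%: n = 1.645² × 0.0819 / 0.046² ≈ 104.74 → 105.
Additional respondents: 105 − 64 = 41.

41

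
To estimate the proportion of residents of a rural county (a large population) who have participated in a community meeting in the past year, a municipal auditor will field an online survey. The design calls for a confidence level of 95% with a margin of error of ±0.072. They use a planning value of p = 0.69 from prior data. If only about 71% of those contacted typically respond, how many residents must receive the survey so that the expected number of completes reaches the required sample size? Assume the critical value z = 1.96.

Completed interviews needed: n₀ = 1.96² × 0.2139 / 0.072² ≈ 158.51 → 159.
At a 71% response rate, contacts needed = 159 / 0.71 ≈ 223.94 → 224.

224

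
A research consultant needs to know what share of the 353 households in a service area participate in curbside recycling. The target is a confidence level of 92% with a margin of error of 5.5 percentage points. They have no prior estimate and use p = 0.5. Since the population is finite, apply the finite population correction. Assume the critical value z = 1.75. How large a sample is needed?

Unadjusted: n₀ = 1.75² × 0.50 × 0.50 / 0.055² ≈ 253.10, so n₀ = 254.
Finite population correction with N = 353: n = n₀ / (1 + (n₀−1)/N) = 254 / (1 + 253/353) = 254 / 1.7167 ≈ 147.96.
Rounding up, n = 148.

148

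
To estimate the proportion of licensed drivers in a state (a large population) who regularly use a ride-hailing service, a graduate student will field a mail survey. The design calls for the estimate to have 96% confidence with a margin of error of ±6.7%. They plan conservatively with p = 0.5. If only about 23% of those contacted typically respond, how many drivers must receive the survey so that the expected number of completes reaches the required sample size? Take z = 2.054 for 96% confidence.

1022

Completed interviews needed: n₀ = 2.054² × 0.2500 / 0.067² ≈ 234.96 → 235.
At a 23% response rate, contacts needed = 235 / 0.23 ≈ 1021.74 → 1022.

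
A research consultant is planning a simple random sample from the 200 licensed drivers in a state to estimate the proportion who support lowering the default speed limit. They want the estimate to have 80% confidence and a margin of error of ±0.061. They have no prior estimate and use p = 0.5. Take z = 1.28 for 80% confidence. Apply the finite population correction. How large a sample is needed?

72

Unadjusted: n₀ = 1.28² × 0.50 × 0.50 / 0.061² ≈ 110.08, so n₀ = 111.
Finite population correction with N = 200: n = n₀ / (1 + (n₀−1)/N) = 111 / (1 + 110/200) = 111 / 1.5500 ≈ 71.61.
Rounding up, n = 72.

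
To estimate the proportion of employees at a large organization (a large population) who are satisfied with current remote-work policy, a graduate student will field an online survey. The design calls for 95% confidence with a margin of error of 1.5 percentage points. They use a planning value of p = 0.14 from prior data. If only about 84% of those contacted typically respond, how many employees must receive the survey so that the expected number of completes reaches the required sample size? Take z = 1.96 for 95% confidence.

Completed interviews needed: n₀ = 1.96² × 0.1204 / 0.015² ≈ 2055.68 → 2056.
At an 84% response rate, contacts needed = 2056 / 0.84 ≈ 2447.62 → 2448.

2448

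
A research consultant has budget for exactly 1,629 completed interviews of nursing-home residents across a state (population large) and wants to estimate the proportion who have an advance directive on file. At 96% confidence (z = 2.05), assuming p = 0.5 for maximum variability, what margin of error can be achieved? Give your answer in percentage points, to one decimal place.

SE(p̂) = √[p(1−p)/n] = √[0.2500/1629] = 0.01239.
E = z × SE = 2.05 × 0.01239 = 0.02540, or 2.5 percentage points.

2.5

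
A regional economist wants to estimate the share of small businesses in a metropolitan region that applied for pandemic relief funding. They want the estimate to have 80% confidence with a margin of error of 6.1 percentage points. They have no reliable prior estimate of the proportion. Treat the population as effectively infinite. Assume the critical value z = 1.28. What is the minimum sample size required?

111

With no prior estimate, use p = 0.5, giving p(1−p) = 0.25.
n = z²·p(1−p)/E² = 1.28² × 0.2500 / 0.061² = 1.6384 × 0.2500 / 0.003721 ≈ 110.08.
Rounding up gives n = 111.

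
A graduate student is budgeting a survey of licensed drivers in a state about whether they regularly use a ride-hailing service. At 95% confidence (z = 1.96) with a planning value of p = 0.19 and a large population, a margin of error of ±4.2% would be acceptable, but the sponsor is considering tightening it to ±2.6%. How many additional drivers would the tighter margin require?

539

At ±4.2%: n = 1.96² × 0.1539 / 0.042² ≈ 335.16 → 336.
At ±2.6%: n = 1.96² × 0.1539 / 0.026² ≈ 874.59 → 875.
Additional respondents: 875 − 336 = 539.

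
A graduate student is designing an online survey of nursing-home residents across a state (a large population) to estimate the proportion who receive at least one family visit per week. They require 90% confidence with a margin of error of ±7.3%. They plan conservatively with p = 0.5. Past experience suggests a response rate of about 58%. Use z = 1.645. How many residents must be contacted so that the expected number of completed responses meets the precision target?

Completed interviews needed: n₀ = 1.645² × 0.2500 / 0.073² ≈ 126.95 → 127.
At a 58% response rate, contacts needed = 127 / 0.58 ≈ 218.97 → 219.

219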